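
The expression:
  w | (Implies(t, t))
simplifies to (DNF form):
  True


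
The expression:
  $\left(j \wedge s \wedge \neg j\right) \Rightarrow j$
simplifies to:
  $\text{True}$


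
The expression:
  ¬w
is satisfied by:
  {w: False}


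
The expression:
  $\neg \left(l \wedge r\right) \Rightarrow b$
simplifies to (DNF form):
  $b \vee \left(l \wedge r\right)$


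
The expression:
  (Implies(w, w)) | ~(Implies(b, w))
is always true.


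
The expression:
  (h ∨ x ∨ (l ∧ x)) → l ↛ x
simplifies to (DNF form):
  (l ∧ ¬x) ∨ (¬h ∧ ¬x)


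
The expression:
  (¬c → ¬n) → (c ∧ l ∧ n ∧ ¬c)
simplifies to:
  n ∧ ¬c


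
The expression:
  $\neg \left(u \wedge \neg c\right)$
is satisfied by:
  {c: True, u: False}
  {u: False, c: False}
  {u: True, c: True}


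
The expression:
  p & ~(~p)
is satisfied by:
  {p: True}


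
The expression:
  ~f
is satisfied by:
  {f: False}


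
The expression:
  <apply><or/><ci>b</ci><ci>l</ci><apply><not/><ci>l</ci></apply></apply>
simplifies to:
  <true/>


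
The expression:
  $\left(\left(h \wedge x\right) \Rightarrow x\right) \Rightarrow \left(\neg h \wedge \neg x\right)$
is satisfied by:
  {x: False, h: False}


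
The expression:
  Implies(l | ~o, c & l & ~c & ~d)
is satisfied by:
  {o: True, l: False}


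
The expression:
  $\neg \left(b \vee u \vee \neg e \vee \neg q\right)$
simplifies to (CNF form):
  $e \wedge q \wedge \neg b \wedge \neg u$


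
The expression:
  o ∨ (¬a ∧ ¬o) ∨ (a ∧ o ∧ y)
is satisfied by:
  {o: True, a: False}
  {a: False, o: False}
  {a: True, o: True}


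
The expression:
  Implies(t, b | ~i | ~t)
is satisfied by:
  {b: True, t: False, i: False}
  {t: False, i: False, b: False}
  {i: True, b: True, t: False}
  {i: True, t: False, b: False}
  {b: True, t: True, i: False}
  {t: True, b: False, i: False}
  {i: True, t: True, b: True}


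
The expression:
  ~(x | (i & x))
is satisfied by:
  {x: False}


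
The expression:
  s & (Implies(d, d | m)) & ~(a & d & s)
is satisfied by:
  {s: True, d: False, a: False}
  {a: True, s: True, d: False}
  {d: True, s: True, a: False}


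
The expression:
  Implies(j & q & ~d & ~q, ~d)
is always true.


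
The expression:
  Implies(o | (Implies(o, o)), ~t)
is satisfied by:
  {t: False}


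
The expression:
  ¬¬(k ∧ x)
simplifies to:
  k ∧ x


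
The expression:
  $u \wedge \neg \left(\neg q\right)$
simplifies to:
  $q \wedge u$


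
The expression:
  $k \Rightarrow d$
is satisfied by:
  {d: True, k: False}
  {k: False, d: False}
  {k: True, d: True}


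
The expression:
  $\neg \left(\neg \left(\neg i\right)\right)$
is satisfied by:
  {i: False}


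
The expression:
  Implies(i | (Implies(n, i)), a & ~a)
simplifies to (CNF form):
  n & ~i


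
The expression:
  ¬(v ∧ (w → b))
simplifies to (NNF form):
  (w ∧ ¬b) ∨ ¬v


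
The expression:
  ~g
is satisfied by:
  {g: False}


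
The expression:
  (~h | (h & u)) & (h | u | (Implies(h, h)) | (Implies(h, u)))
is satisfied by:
  {u: True, h: False}
  {h: False, u: False}
  {h: True, u: True}


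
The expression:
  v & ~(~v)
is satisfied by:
  {v: True}


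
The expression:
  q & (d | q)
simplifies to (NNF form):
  q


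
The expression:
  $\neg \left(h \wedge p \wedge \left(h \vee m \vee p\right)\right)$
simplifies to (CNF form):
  $\neg h \vee \neg p$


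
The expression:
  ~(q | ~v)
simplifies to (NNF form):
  v & ~q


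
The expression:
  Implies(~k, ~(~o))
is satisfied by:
  {k: True, o: True}
  {k: True, o: False}
  {o: True, k: False}


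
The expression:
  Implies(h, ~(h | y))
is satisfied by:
  {h: False}


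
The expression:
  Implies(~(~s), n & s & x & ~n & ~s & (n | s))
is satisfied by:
  {s: False}


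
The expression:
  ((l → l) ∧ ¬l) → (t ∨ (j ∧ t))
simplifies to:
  l ∨ t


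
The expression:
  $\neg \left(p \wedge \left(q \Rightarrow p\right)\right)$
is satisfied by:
  {p: False}


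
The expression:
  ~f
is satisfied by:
  {f: False}


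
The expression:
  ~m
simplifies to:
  ~m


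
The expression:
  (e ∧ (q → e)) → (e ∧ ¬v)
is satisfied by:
  {v: False, e: False}
  {e: True, v: False}
  {v: True, e: False}


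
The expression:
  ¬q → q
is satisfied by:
  {q: True}


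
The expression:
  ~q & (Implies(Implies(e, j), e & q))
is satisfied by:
  {e: True, q: False, j: False}


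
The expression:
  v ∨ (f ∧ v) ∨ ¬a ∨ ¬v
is always true.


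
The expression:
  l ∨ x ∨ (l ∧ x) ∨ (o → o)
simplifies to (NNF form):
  True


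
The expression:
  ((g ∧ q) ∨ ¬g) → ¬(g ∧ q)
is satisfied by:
  {g: False, q: False}
  {q: True, g: False}
  {g: True, q: False}


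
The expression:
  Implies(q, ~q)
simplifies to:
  ~q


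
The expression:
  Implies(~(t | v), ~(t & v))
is always true.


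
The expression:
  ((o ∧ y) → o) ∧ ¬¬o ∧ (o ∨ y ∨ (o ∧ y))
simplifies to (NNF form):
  o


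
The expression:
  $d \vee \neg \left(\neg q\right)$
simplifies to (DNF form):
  $d \vee q$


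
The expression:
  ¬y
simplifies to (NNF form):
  ¬y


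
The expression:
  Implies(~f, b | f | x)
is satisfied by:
  {b: True, f: True, x: True}
  {b: True, f: True, x: False}
  {b: True, x: True, f: False}
  {b: True, x: False, f: False}
  {f: True, x: True, b: False}
  {f: True, x: False, b: False}
  {x: True, f: False, b: False}


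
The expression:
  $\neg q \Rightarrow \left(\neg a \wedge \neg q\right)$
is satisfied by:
  {q: True, a: False}
  {a: False, q: False}
  {a: True, q: True}


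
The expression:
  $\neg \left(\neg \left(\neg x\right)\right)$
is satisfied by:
  {x: False}


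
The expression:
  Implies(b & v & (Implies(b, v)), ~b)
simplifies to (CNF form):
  ~b | ~v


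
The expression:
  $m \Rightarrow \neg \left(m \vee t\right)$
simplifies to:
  $\neg m$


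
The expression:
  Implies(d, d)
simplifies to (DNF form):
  True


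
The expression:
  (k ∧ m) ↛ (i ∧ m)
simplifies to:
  k ∧ m ∧ ¬i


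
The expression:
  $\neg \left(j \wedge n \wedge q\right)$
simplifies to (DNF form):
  $\neg j \vee \neg n \vee \neg q$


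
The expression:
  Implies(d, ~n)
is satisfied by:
  {d: False, n: False}
  {n: True, d: False}
  {d: True, n: False}


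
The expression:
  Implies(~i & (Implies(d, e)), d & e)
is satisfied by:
  {i: True, d: True}
  {i: True, d: False}
  {d: True, i: False}


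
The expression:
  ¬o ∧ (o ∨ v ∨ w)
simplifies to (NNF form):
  ¬o ∧ (v ∨ w)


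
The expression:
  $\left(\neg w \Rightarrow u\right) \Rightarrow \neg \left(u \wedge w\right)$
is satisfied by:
  {w: False, u: False}
  {u: True, w: False}
  {w: True, u: False}


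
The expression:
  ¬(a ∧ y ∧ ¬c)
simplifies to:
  c ∨ ¬a ∨ ¬y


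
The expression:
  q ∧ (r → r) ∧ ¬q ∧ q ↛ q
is never true.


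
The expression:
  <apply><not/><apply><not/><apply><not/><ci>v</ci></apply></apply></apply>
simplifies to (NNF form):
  <apply><not/><ci>v</ci></apply>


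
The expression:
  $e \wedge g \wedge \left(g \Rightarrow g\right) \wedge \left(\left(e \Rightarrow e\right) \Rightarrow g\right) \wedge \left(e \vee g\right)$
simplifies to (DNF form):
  $e \wedge g$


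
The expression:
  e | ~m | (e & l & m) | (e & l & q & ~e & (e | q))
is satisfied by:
  {e: True, m: False}
  {m: False, e: False}
  {m: True, e: True}


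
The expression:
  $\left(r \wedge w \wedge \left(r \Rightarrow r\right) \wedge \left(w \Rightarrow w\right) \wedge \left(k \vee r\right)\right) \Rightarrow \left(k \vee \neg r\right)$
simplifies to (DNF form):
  $k \vee \neg r \vee \neg w$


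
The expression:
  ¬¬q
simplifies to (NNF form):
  q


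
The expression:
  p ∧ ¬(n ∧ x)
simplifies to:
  p ∧ (¬n ∨ ¬x)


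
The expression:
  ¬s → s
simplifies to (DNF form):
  s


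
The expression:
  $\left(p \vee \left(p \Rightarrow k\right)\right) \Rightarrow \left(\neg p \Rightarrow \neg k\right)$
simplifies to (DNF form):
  $p \vee \neg k$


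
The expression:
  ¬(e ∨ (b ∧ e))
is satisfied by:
  {e: False}


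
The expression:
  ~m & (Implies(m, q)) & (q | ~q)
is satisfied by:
  {m: False}


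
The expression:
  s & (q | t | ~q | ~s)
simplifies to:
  s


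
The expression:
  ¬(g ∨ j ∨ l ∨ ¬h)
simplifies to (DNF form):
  h ∧ ¬g ∧ ¬j ∧ ¬l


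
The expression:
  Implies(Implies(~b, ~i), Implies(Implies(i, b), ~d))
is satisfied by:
  {i: True, d: False, b: False}
  {i: False, d: False, b: False}
  {b: True, i: True, d: False}
  {b: True, i: False, d: False}
  {d: True, i: True, b: False}


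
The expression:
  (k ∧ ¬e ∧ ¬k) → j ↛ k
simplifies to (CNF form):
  True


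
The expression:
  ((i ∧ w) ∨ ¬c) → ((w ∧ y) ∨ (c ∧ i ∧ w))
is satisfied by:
  {c: True, w: True, y: True}
  {c: True, w: True, y: False}
  {c: True, y: True, w: False}
  {c: True, y: False, w: False}
  {w: True, y: True, c: False}


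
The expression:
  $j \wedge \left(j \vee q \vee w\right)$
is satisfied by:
  {j: True}


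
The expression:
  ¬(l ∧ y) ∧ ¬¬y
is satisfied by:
  {y: True, l: False}


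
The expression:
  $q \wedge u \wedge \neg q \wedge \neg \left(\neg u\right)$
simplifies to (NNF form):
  $\text{False}$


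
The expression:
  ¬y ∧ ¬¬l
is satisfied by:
  {l: True, y: False}


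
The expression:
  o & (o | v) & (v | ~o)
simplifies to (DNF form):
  o & v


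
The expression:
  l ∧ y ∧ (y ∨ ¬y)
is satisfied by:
  {y: True, l: True}


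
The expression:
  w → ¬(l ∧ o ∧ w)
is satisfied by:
  {l: False, o: False, w: False}
  {w: True, l: False, o: False}
  {o: True, l: False, w: False}
  {w: True, o: True, l: False}
  {l: True, w: False, o: False}
  {w: True, l: True, o: False}
  {o: True, l: True, w: False}


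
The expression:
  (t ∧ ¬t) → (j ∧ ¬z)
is always true.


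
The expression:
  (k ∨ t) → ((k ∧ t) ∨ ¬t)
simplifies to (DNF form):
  k ∨ ¬t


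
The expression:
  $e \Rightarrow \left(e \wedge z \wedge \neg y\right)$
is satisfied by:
  {z: True, y: False, e: False}
  {y: False, e: False, z: False}
  {z: True, y: True, e: False}
  {y: True, z: False, e: False}
  {e: True, z: True, y: False}


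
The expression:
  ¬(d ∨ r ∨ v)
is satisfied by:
  {d: False, v: False, r: False}


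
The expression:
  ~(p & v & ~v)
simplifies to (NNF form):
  True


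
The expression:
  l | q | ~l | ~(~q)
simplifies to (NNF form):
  True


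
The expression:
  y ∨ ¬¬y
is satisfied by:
  {y: True}


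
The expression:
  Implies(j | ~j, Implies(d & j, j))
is always true.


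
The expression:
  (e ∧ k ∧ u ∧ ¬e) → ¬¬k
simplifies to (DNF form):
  True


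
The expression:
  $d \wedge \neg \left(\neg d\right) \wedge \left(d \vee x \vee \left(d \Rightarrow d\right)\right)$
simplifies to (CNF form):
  $d$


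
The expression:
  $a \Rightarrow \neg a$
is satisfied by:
  {a: False}


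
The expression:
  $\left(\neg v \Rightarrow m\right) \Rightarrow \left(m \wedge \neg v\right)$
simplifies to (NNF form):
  $\neg v$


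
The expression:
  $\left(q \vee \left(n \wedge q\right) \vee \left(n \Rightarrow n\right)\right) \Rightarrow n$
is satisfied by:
  {n: True}


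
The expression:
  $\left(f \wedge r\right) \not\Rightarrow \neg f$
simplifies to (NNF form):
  $f \wedge r$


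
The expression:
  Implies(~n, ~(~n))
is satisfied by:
  {n: True}


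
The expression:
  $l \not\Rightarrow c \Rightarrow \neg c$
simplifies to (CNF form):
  $\text{True}$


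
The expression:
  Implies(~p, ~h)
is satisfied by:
  {p: True, h: False}
  {h: False, p: False}
  {h: True, p: True}


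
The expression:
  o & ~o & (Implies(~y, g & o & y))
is never true.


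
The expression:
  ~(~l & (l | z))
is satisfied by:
  {l: True, z: False}
  {z: False, l: False}
  {z: True, l: True}


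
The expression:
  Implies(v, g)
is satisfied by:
  {g: True, v: False}
  {v: False, g: False}
  {v: True, g: True}


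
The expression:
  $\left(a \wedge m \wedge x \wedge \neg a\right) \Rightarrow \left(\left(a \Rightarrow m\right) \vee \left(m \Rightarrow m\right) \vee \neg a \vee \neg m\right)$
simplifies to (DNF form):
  $\text{True}$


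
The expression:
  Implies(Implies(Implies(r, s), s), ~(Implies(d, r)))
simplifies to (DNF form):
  (d & ~r) | (~r & ~s)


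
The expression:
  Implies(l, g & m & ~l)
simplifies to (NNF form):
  ~l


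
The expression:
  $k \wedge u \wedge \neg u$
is never true.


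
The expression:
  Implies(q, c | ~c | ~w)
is always true.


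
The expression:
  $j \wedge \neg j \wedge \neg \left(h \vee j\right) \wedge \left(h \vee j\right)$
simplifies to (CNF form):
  $\text{False}$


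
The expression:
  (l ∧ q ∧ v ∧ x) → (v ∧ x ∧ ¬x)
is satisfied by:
  {l: False, v: False, q: False, x: False}
  {x: True, l: False, v: False, q: False}
  {q: True, l: False, v: False, x: False}
  {x: True, q: True, l: False, v: False}
  {v: True, x: False, l: False, q: False}
  {x: True, v: True, l: False, q: False}
  {q: True, v: True, x: False, l: False}
  {x: True, q: True, v: True, l: False}
  {l: True, q: False, v: False, x: False}
  {x: True, l: True, q: False, v: False}
  {q: True, l: True, x: False, v: False}
  {x: True, q: True, l: True, v: False}
  {v: True, l: True, q: False, x: False}
  {x: True, v: True, l: True, q: False}
  {q: True, v: True, l: True, x: False}


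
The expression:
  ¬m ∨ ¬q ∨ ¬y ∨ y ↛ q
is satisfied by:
  {m: False, q: False, y: False}
  {y: True, m: False, q: False}
  {q: True, m: False, y: False}
  {y: True, q: True, m: False}
  {m: True, y: False, q: False}
  {y: True, m: True, q: False}
  {q: True, m: True, y: False}


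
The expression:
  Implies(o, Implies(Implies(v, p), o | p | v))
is always true.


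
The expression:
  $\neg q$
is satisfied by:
  {q: False}


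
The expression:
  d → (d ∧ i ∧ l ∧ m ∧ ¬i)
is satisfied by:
  {d: False}


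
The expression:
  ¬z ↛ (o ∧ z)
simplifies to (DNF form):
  ¬z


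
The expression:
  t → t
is always true.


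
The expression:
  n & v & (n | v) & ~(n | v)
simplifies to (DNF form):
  False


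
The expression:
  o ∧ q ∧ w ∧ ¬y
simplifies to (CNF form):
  o ∧ q ∧ w ∧ ¬y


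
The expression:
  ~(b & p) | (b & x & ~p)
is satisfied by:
  {p: False, b: False}
  {b: True, p: False}
  {p: True, b: False}


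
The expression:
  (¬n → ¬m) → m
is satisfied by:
  {m: True}


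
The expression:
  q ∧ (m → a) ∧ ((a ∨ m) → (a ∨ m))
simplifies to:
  q ∧ (a ∨ ¬m)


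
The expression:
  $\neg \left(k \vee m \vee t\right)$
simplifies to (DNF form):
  $\neg k \wedge \neg m \wedge \neg t$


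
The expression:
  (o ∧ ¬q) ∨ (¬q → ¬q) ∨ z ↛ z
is always true.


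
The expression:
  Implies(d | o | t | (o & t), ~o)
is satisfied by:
  {o: False}


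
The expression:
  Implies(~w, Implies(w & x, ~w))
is always true.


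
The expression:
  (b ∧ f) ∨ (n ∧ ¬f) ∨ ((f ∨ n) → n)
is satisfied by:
  {n: True, b: True, f: False}
  {n: True, b: False, f: False}
  {b: True, n: False, f: False}
  {n: False, b: False, f: False}
  {f: True, n: True, b: True}
  {f: True, n: True, b: False}
  {f: True, b: True, n: False}


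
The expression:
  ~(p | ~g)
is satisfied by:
  {g: True, p: False}


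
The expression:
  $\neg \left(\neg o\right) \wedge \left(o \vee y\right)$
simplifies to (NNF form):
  $o$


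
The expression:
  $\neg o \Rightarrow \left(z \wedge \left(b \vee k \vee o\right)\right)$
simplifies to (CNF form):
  $\left(o \vee z\right) \wedge \left(b \vee k \vee o\right) \wedge \left(b \vee o \vee z\right) \wedge \left(k \vee o \vee z\right)$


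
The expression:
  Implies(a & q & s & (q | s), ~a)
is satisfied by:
  {s: False, q: False, a: False}
  {a: True, s: False, q: False}
  {q: True, s: False, a: False}
  {a: True, q: True, s: False}
  {s: True, a: False, q: False}
  {a: True, s: True, q: False}
  {q: True, s: True, a: False}


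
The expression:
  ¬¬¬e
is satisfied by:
  {e: False}


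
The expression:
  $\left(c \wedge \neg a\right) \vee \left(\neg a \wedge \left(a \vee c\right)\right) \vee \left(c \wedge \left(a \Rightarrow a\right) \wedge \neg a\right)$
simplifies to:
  $c \wedge \neg a$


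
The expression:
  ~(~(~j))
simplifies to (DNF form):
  ~j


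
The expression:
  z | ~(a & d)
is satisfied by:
  {z: True, a: False, d: False}
  {z: False, a: False, d: False}
  {d: True, z: True, a: False}
  {d: True, z: False, a: False}
  {a: True, z: True, d: False}
  {a: True, z: False, d: False}
  {a: True, d: True, z: True}


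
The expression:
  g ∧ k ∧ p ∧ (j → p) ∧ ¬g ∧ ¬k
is never true.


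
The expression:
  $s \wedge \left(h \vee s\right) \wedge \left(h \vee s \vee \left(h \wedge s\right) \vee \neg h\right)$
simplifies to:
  $s$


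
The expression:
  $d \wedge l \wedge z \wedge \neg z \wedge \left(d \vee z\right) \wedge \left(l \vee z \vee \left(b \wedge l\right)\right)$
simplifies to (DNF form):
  $\text{False}$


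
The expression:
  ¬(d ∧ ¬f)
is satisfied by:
  {f: True, d: False}
  {d: False, f: False}
  {d: True, f: True}


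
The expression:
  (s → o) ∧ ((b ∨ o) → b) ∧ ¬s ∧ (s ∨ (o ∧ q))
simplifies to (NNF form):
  b ∧ o ∧ q ∧ ¬s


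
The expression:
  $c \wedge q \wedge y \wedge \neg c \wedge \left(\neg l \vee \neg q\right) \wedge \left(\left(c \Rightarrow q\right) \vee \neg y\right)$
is never true.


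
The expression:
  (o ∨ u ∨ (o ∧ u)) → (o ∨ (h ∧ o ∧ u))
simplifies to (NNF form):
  o ∨ ¬u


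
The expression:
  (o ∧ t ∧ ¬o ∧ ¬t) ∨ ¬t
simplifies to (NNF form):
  ¬t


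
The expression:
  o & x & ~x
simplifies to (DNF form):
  False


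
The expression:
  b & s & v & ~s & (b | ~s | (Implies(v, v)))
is never true.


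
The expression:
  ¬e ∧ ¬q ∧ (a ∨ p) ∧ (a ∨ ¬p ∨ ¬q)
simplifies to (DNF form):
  (a ∧ ¬e ∧ ¬q) ∨ (p ∧ ¬e ∧ ¬q)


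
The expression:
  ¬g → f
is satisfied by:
  {g: True, f: True}
  {g: True, f: False}
  {f: True, g: False}


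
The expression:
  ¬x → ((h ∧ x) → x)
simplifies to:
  True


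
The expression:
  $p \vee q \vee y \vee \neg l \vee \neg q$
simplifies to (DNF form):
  $\text{True}$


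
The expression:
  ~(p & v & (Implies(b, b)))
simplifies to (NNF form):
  ~p | ~v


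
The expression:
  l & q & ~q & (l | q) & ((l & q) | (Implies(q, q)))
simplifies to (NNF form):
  False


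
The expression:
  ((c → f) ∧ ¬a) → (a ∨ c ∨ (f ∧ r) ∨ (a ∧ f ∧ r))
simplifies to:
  a ∨ c ∨ (f ∧ r)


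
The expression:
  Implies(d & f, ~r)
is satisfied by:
  {d: False, r: False, f: False}
  {f: True, d: False, r: False}
  {r: True, d: False, f: False}
  {f: True, r: True, d: False}
  {d: True, f: False, r: False}
  {f: True, d: True, r: False}
  {r: True, d: True, f: False}


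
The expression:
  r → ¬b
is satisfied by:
  {b: False, r: False}
  {r: True, b: False}
  {b: True, r: False}


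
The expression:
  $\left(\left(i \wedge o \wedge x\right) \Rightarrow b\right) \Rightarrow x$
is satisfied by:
  {x: True}


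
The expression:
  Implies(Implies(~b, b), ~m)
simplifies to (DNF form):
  ~b | ~m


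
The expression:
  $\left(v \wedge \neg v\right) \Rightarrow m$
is always true.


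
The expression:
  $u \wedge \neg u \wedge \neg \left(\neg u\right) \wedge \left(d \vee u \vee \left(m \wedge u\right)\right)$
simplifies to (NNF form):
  $\text{False}$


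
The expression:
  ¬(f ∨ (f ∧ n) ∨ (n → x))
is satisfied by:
  {n: True, x: False, f: False}


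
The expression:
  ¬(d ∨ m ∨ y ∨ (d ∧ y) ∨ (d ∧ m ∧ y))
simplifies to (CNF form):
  ¬d ∧ ¬m ∧ ¬y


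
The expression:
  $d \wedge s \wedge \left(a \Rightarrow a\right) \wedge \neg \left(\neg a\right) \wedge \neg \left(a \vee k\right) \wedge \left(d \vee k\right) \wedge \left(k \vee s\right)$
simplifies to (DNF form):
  $\text{False}$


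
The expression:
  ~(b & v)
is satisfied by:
  {v: False, b: False}
  {b: True, v: False}
  {v: True, b: False}


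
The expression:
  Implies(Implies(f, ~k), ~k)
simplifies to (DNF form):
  f | ~k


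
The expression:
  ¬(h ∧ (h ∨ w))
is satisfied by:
  {h: False}


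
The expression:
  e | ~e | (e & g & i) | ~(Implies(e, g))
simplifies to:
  True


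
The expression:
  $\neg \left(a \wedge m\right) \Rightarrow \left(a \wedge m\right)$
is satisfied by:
  {a: True, m: True}


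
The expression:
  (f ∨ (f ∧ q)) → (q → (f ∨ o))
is always true.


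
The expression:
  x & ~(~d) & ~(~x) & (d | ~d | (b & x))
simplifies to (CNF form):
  d & x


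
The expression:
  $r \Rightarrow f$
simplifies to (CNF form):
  $f \vee \neg r$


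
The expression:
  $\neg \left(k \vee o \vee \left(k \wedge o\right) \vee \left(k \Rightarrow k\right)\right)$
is never true.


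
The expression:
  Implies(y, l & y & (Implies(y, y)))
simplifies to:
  l | ~y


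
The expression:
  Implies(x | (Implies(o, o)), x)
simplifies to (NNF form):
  x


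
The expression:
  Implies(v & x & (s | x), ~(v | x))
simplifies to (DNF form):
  ~v | ~x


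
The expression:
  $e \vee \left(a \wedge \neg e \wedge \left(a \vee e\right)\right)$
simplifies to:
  $a \vee e$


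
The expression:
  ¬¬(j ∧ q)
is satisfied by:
  {j: True, q: True}


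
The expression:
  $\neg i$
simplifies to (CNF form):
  $\neg i$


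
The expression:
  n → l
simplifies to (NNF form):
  l ∨ ¬n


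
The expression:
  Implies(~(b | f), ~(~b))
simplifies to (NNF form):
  b | f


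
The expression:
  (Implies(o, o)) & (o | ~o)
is always true.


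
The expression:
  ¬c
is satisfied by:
  {c: False}


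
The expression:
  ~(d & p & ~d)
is always true.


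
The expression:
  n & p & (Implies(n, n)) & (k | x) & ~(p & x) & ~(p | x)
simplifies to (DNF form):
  False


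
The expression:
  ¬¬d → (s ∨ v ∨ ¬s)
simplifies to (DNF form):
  True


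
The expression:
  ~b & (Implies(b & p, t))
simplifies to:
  ~b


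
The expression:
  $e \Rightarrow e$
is always true.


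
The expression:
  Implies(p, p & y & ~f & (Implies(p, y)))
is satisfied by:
  {y: True, f: False, p: False}
  {f: False, p: False, y: False}
  {y: True, f: True, p: False}
  {f: True, y: False, p: False}
  {p: True, y: True, f: False}


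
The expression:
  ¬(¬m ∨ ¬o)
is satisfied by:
  {m: True, o: True}


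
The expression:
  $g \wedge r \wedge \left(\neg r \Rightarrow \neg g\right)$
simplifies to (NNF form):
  $g \wedge r$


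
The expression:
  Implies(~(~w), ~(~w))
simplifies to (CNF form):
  True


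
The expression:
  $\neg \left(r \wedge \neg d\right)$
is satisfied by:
  {d: True, r: False}
  {r: False, d: False}
  {r: True, d: True}


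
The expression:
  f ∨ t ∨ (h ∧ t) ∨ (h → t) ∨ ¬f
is always true.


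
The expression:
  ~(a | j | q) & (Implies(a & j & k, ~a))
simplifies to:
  ~a & ~j & ~q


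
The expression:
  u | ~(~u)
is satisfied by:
  {u: True}


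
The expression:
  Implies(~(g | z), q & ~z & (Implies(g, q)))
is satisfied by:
  {q: True, z: True, g: True}
  {q: True, z: True, g: False}
  {q: True, g: True, z: False}
  {q: True, g: False, z: False}
  {z: True, g: True, q: False}
  {z: True, g: False, q: False}
  {g: True, z: False, q: False}


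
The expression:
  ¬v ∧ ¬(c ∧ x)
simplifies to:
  ¬v ∧ (¬c ∨ ¬x)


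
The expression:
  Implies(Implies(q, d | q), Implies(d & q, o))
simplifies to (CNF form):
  o | ~d | ~q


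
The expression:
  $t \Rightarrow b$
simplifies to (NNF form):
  $b \vee \neg t$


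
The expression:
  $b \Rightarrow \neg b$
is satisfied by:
  {b: False}


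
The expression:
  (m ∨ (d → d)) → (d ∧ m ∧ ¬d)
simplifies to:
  False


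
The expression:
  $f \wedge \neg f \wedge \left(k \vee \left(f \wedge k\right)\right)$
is never true.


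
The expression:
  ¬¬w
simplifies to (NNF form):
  w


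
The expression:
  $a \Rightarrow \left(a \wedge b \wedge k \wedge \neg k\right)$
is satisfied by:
  {a: False}


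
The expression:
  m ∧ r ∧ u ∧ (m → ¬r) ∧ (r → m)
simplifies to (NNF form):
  False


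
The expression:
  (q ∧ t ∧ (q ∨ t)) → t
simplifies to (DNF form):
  True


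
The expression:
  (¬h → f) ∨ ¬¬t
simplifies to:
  f ∨ h ∨ t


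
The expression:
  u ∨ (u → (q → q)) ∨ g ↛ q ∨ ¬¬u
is always true.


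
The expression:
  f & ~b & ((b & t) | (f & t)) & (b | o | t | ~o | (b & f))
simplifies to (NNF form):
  f & t & ~b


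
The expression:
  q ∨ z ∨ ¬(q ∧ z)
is always true.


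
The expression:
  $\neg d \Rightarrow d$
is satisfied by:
  {d: True}


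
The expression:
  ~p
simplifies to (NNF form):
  ~p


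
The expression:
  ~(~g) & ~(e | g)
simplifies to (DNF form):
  False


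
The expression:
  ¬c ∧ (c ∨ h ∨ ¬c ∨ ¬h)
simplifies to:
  ¬c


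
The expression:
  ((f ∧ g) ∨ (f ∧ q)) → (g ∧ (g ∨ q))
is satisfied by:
  {g: True, q: False, f: False}
  {g: False, q: False, f: False}
  {f: True, g: True, q: False}
  {f: True, g: False, q: False}
  {q: True, g: True, f: False}
  {q: True, g: False, f: False}
  {q: True, f: True, g: True}


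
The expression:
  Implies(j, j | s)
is always true.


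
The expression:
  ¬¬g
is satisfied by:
  {g: True}


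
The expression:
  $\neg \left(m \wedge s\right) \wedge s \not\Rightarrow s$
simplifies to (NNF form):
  $\text{False}$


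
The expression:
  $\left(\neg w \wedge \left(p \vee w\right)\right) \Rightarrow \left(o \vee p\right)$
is always true.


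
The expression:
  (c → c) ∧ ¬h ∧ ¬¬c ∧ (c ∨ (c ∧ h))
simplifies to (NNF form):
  c ∧ ¬h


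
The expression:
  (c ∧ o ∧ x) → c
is always true.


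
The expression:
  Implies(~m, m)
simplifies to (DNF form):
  m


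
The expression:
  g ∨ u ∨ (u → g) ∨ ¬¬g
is always true.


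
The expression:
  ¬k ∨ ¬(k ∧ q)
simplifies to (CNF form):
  ¬k ∨ ¬q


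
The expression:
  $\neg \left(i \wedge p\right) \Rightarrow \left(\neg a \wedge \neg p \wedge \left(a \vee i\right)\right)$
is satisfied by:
  {i: True, p: True, a: False}
  {i: True, p: False, a: False}
  {i: True, a: True, p: True}


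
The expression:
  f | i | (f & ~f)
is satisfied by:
  {i: True, f: True}
  {i: True, f: False}
  {f: True, i: False}


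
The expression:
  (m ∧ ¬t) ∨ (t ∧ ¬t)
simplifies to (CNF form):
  m ∧ ¬t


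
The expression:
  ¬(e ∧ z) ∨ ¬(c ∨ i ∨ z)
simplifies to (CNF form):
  ¬e ∨ ¬z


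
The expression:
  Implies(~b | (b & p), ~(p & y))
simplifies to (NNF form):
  ~p | ~y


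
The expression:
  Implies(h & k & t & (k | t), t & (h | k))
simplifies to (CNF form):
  True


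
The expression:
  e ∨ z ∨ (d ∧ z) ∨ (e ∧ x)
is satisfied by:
  {z: True, e: True}
  {z: True, e: False}
  {e: True, z: False}


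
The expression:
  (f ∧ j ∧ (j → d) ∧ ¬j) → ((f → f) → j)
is always true.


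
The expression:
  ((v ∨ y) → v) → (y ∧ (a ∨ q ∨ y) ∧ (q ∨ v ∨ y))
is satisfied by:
  {y: True}


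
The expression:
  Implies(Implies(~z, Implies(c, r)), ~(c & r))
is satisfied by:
  {c: False, r: False}
  {r: True, c: False}
  {c: True, r: False}


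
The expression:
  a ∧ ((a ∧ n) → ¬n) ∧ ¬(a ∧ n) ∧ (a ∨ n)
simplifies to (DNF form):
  a ∧ ¬n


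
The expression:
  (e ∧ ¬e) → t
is always true.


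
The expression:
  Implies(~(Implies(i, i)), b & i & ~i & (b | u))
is always true.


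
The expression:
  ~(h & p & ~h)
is always true.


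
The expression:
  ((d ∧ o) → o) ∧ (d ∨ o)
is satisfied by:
  {d: True, o: True}
  {d: True, o: False}
  {o: True, d: False}


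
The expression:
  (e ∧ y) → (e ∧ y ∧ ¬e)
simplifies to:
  ¬e ∨ ¬y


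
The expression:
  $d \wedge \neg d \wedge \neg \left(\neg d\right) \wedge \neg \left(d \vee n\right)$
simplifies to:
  $\text{False}$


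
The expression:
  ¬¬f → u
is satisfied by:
  {u: True, f: False}
  {f: False, u: False}
  {f: True, u: True}


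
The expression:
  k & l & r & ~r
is never true.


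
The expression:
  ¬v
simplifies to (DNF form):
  ¬v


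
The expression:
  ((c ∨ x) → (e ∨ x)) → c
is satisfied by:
  {c: True}


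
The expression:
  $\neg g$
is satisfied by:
  {g: False}


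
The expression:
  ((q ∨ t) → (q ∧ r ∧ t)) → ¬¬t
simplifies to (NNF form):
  q ∨ t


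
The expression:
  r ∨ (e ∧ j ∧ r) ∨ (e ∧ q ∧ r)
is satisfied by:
  {r: True}


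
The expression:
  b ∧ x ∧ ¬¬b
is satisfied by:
  {b: True, x: True}


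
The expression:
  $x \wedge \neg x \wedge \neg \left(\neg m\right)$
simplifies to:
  $\text{False}$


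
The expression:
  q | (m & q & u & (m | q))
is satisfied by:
  {q: True}


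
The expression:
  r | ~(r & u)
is always true.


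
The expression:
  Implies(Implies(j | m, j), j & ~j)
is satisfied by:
  {m: True, j: False}


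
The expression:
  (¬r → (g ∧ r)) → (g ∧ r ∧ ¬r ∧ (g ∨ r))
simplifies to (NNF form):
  ¬r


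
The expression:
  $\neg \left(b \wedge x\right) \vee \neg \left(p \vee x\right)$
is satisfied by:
  {x: False, b: False}
  {b: True, x: False}
  {x: True, b: False}


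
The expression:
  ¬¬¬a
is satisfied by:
  {a: False}


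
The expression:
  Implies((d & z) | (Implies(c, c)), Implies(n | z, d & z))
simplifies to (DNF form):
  (d & z) | (~n & ~z)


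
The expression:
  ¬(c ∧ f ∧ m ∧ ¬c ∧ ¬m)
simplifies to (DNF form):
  True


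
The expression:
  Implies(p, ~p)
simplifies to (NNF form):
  ~p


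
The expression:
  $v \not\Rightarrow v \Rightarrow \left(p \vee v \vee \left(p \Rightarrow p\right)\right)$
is always true.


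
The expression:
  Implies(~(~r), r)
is always true.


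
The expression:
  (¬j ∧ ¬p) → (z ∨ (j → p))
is always true.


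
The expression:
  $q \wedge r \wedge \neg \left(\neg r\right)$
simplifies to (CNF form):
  $q \wedge r$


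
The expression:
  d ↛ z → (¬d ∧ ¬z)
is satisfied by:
  {z: True, d: False}
  {d: False, z: False}
  {d: True, z: True}


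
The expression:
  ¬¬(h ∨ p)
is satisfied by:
  {p: True, h: True}
  {p: True, h: False}
  {h: True, p: False}


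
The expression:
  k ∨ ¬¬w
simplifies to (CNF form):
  k ∨ w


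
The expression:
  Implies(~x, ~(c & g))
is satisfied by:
  {x: True, g: False, c: False}
  {g: False, c: False, x: False}
  {x: True, c: True, g: False}
  {c: True, g: False, x: False}
  {x: True, g: True, c: False}
  {g: True, x: False, c: False}
  {x: True, c: True, g: True}


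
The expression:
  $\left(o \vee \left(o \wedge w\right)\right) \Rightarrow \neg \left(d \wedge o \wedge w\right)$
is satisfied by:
  {w: False, o: False, d: False}
  {d: True, w: False, o: False}
  {o: True, w: False, d: False}
  {d: True, o: True, w: False}
  {w: True, d: False, o: False}
  {d: True, w: True, o: False}
  {o: True, w: True, d: False}


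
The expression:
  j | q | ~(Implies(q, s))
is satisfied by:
  {q: True, j: True}
  {q: True, j: False}
  {j: True, q: False}


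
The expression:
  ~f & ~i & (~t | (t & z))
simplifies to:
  ~f & ~i & (z | ~t)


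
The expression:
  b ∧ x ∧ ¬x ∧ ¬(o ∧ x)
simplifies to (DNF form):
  False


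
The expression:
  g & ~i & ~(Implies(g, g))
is never true.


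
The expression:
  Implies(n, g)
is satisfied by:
  {g: True, n: False}
  {n: False, g: False}
  {n: True, g: True}


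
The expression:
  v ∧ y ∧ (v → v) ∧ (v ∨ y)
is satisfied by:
  {y: True, v: True}


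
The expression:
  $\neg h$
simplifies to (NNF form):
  $\neg h$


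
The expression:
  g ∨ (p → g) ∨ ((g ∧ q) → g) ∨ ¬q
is always true.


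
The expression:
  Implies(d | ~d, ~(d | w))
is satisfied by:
  {d: False, w: False}


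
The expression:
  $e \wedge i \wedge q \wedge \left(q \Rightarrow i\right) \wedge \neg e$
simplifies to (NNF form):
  $\text{False}$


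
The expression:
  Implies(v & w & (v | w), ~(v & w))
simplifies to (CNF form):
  ~v | ~w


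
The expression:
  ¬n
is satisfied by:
  {n: False}


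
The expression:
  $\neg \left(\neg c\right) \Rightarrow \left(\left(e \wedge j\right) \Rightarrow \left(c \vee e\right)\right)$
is always true.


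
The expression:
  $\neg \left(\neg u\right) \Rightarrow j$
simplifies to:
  $j \vee \neg u$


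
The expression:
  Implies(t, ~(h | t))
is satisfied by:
  {t: False}


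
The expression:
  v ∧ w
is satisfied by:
  {w: True, v: True}


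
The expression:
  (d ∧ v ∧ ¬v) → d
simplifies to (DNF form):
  True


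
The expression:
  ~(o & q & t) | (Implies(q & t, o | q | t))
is always true.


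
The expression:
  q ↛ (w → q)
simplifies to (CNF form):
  False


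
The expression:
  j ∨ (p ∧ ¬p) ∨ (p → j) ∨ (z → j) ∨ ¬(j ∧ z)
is always true.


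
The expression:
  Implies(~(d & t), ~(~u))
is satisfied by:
  {t: True, u: True, d: True}
  {t: True, u: True, d: False}
  {u: True, d: True, t: False}
  {u: True, d: False, t: False}
  {t: True, d: True, u: False}


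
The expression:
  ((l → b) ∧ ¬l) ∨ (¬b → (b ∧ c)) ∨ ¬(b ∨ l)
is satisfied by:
  {b: True, l: False}
  {l: False, b: False}
  {l: True, b: True}


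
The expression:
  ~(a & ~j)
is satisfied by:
  {j: True, a: False}
  {a: False, j: False}
  {a: True, j: True}


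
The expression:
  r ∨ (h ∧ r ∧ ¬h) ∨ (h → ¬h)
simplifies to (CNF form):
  r ∨ ¬h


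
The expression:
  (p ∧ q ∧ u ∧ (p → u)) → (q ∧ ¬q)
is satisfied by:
  {p: False, u: False, q: False}
  {q: True, p: False, u: False}
  {u: True, p: False, q: False}
  {q: True, u: True, p: False}
  {p: True, q: False, u: False}
  {q: True, p: True, u: False}
  {u: True, p: True, q: False}


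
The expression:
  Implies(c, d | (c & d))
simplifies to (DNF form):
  d | ~c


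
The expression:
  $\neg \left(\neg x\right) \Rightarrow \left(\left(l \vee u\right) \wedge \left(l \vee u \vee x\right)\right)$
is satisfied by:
  {l: True, u: True, x: False}
  {l: True, u: False, x: False}
  {u: True, l: False, x: False}
  {l: False, u: False, x: False}
  {x: True, l: True, u: True}
  {x: True, l: True, u: False}
  {x: True, u: True, l: False}


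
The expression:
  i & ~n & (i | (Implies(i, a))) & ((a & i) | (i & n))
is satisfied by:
  {a: True, i: True, n: False}


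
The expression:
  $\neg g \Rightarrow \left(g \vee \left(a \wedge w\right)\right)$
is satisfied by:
  {g: True, w: True, a: True}
  {g: True, w: True, a: False}
  {g: True, a: True, w: False}
  {g: True, a: False, w: False}
  {w: True, a: True, g: False}


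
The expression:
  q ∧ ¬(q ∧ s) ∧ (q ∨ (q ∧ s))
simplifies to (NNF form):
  q ∧ ¬s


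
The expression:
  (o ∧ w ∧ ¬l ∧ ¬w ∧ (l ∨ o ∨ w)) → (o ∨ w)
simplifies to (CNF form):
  True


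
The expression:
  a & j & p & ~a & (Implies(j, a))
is never true.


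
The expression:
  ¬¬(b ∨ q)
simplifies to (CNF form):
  b ∨ q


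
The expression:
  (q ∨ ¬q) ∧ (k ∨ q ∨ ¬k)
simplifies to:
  True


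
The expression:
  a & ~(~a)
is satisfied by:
  {a: True}


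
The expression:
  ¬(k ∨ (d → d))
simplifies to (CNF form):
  False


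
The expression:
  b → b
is always true.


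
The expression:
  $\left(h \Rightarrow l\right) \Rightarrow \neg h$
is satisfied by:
  {l: False, h: False}
  {h: True, l: False}
  {l: True, h: False}


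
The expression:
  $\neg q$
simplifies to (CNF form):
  $\neg q$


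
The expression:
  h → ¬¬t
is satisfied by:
  {t: True, h: False}
  {h: False, t: False}
  {h: True, t: True}


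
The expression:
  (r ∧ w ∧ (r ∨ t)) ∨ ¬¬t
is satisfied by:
  {t: True, w: True, r: True}
  {t: True, w: True, r: False}
  {t: True, r: True, w: False}
  {t: True, r: False, w: False}
  {w: True, r: True, t: False}


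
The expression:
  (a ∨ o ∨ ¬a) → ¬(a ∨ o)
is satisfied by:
  {o: False, a: False}


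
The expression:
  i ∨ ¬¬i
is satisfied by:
  {i: True}


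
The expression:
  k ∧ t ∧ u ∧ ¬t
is never true.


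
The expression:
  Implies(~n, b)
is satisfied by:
  {n: True, b: True}
  {n: True, b: False}
  {b: True, n: False}


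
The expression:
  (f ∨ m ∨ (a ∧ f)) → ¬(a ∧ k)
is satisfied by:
  {f: False, k: False, a: False, m: False}
  {m: True, f: False, k: False, a: False}
  {f: True, m: False, k: False, a: False}
  {m: True, f: True, k: False, a: False}
  {a: True, m: False, f: False, k: False}
  {a: True, m: True, f: False, k: False}
  {a: True, f: True, m: False, k: False}
  {a: True, m: True, f: True, k: False}
  {k: True, a: False, f: False, m: False}
  {k: True, m: True, a: False, f: False}
  {k: True, f: True, a: False, m: False}
  {m: True, k: True, f: True, a: False}
  {k: True, a: True, m: False, f: False}


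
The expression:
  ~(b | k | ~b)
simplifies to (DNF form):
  False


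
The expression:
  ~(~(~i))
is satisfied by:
  {i: False}


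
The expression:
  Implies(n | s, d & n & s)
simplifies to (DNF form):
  (s & ~s) | (d & n & s) | (~n & ~s) | (d & n & ~n) | (d & s & ~s) | (n & s & ~s) | (d & ~n & ~s) | (n & ~n & ~s)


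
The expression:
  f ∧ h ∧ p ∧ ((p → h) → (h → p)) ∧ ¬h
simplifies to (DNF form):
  False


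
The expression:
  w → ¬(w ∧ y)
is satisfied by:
  {w: False, y: False}
  {y: True, w: False}
  {w: True, y: False}


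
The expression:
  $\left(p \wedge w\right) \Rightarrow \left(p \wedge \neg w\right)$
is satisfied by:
  {p: False, w: False}
  {w: True, p: False}
  {p: True, w: False}


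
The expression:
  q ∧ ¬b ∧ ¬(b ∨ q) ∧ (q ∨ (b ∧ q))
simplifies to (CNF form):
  False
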